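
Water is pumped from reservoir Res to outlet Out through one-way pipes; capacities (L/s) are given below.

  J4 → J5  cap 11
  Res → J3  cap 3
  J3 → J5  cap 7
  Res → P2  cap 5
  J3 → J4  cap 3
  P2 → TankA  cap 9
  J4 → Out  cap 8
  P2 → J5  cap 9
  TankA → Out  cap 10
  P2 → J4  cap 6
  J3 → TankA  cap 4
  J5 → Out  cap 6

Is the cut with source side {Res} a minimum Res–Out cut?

Given cut capacity: 5 + 3 = 8.
Augment Res→P2→TankA→Out: bottleneck 5, flow now 5.
Augment Res→J3→TankA→Out: bottleneck 3, flow now 8.
No augmenting path remains; maximum flow = 8.
Cut capacity 8 equals the max flow, so it is a minimum cut.

Yes — it is a minimum cut (capacity 8).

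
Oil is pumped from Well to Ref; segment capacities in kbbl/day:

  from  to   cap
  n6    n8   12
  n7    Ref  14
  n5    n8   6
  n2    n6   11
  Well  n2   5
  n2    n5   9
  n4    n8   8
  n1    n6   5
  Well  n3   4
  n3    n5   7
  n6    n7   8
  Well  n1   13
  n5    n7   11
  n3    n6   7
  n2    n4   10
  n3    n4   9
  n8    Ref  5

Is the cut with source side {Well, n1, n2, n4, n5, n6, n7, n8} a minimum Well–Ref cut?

No — its capacity is 23, but the minimum cut has capacity 14.

Given cut capacity: 4 + 14 + 5 = 23.
Augment Well→n1→n6→n7→Ref: bottleneck 5, flow now 5.
Augment Well→n2→n4→n8→Ref: bottleneck 5, flow now 10.
Augment Well→n3→n5→n7→Ref: bottleneck 4, flow now 14.
No augmenting path remains; maximum flow = 14.
In the residual graph, reachable from Well: {Well, n1}.
Min-cut edges: Well→n2 (5), Well→n3 (4), n1→n6 (5); capacity 5 + 4 + 5 = 14.
Cut capacity 23 exceeds the max flow 14, so it is not minimum.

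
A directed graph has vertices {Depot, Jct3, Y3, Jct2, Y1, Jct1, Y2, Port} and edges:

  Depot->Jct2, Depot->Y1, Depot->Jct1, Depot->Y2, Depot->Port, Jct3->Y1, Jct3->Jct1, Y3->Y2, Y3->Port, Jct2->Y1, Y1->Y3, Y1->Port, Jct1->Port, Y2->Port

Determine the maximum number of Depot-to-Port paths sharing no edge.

Assign every edge capacity 1; by Menger, the answer equals the max flow.
Path Depot→Port (+1); total 1.
Path Depot→Y1→Port (+1); total 2.
Path Depot→Jct1→Port (+1); total 3.
Path Depot→Y2→Port (+1); total 4.
Path Depot→Jct2→Y1→Y3→Port (+1); total 5.
No residual Depot→Port path; max flow = 5.
Certifying cut of size 5: {Depot→Jct1, Depot→Jct2, Depot→Port, Depot→Y1, Depot→Y2}.

5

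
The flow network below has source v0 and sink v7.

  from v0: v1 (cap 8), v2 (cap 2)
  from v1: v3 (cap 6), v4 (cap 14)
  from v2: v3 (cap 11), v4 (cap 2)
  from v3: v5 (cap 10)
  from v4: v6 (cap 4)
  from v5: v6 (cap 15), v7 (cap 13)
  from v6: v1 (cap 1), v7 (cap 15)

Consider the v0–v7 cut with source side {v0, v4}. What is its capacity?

Edges leaving {v0, v4}: v0→v1 (8), v0→v2 (2), v4→v6 (4).
Cut capacity = 8 + 2 + 4 = 14.

14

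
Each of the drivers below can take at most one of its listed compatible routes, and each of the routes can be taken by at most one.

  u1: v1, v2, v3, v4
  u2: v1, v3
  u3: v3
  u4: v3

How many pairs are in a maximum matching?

Unit-capacity flow: source→left, listed edges, right→sink; max matching = max flow.
Augmenting path u1→v1 (+1); matched 1.
Augmenting path u2→v3 (+1); matched 2.
Augmenting path u3→v3→u2→v1→u1→v2 (+1); matched 3.
No augmenting path remains; maximum matching = 3.
König certificate: {u1, u2, v3} is a vertex cover of size 3 (every listed pair touches it), so no matching can be larger.

3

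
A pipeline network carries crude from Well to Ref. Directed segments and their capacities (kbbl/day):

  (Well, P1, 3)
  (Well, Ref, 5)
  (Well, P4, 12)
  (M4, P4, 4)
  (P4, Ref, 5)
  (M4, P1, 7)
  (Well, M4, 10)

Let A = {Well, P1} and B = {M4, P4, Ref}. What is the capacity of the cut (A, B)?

Edges leaving {Well, P1}: Well→M4 (10), Well→P4 (12), Well→Ref (5).
Cut capacity = 10 + 12 + 5 = 27.

27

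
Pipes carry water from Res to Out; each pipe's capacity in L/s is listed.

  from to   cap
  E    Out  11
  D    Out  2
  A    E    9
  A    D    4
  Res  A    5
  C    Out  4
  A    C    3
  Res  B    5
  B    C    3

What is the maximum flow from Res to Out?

Augment Res→A→C→Out: bottleneck 3, flow now 3.
Augment Res→A→D→Out: bottleneck 2, flow now 5.
Augment Res→B→C→Out: bottleneck 1, flow now 6.
Augment Res→B→C→A→E→Out: bottleneck 2, flow now 8. (uses reverse residual edge)
No augmenting path remains; maximum flow = 8.
In the residual graph, reachable from Res: {Res, B}.
Min-cut edges: Res→A (5), B→C (3); capacity 5 + 3 = 8.
This cut is saturated, so no flow can exceed 8.

8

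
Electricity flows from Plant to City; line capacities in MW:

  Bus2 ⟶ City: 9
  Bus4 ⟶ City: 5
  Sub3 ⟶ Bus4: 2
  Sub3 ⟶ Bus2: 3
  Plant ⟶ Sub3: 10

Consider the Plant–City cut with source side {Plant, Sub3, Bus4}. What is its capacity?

Edges leaving {Plant, Sub3, Bus4}: Sub3→Bus2 (3), Bus4→City (5).
Cut capacity = 3 + 5 = 8.

8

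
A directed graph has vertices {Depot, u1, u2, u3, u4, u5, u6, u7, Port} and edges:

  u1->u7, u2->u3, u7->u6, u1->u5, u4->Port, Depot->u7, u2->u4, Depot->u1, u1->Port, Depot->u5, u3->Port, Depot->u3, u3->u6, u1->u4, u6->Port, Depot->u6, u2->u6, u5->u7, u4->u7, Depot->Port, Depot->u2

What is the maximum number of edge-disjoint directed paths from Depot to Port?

Assign every edge capacity 1; by Menger, the answer equals the max flow.
Path Depot→Port (+1); total 1.
Path Depot→u1→Port (+1); total 2.
Path Depot→u3→Port (+1); total 3.
Path Depot→u6→Port (+1); total 4.
Path Depot→u2→u4→Port (+1); total 5.
No residual Depot→Port path; max flow = 5.
Certifying cut of size 5: {Depot→Port, Depot→u1, Depot→u2, Depot→u3, u6→Port}.

5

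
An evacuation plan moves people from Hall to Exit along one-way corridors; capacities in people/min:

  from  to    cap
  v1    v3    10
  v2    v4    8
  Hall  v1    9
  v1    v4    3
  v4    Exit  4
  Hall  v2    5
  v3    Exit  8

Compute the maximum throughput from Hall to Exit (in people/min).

12

Augment Hall→v1→v3→Exit: bottleneck 8, flow now 8.
Augment Hall→v1→v4→Exit: bottleneck 1, flow now 9.
Augment Hall→v2→v4→Exit: bottleneck 3, flow now 12.
No augmenting path remains; maximum flow = 12.
In the residual graph, reachable from Hall: {Hall, v1, v2, v3, v4}.
Min-cut edges: v3→Exit (8), v4→Exit (4); capacity 8 + 4 = 12.
This cut is saturated, so no flow can exceed 12.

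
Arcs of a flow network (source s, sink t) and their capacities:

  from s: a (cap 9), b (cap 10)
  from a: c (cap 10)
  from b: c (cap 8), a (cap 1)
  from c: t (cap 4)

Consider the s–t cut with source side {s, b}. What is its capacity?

Edges leaving {s, b}: s→a (9), b→a (1), b→c (8).
Cut capacity = 9 + 1 + 8 = 18.

18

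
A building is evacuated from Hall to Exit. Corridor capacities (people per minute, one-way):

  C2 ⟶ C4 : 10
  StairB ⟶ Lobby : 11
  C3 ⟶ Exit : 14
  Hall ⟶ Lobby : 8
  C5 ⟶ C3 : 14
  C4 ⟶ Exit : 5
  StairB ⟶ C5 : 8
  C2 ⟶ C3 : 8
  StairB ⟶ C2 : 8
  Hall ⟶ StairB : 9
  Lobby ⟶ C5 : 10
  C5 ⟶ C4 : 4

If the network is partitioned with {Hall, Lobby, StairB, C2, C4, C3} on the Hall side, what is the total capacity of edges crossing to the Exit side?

Edges leaving {Hall, Lobby, StairB, C2, C4, C3}: Lobby→C5 (10), StairB→C5 (8), C4→Exit (5), C3→Exit (14).
Cut capacity = 10 + 8 + 5 + 14 = 37.

37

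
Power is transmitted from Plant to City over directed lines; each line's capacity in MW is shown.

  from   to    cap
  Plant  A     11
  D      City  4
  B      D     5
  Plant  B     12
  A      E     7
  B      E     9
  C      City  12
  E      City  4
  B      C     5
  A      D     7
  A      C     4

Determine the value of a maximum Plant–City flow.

17

Augment Plant→A→C→City: bottleneck 4, flow now 4.
Augment Plant→A→D→City: bottleneck 4, flow now 8.
Augment Plant→A→E→City: bottleneck 3, flow now 11.
Augment Plant→B→C→City: bottleneck 5, flow now 16.
Augment Plant→B→E→City: bottleneck 1, flow now 17.
No augmenting path remains; maximum flow = 17.
In the residual graph, reachable from Plant: {Plant, A, B, D, E}.
Min-cut edges: A→C (4), B→C (5), D→City (4), E→City (4); capacity 4 + 5 + 4 + 4 = 17.
This cut is saturated, so no flow can exceed 17.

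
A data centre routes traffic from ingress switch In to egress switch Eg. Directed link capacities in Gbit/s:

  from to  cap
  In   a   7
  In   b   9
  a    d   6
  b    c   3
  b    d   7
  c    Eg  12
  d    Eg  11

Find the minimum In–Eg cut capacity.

Augment In→a→d→Eg: bottleneck 6, flow now 6.
Augment In→b→c→Eg: bottleneck 3, flow now 9.
Augment In→b→d→Eg: bottleneck 5, flow now 14.
No augmenting path remains; maximum flow = 14.
By max-flow min-cut, the minimum cut capacity equals the max flow.
In the residual graph, reachable from In: {In, a, b, d}.
Min-cut edges: b→c (3), d→Eg (11); capacity 3 + 11 = 14.

14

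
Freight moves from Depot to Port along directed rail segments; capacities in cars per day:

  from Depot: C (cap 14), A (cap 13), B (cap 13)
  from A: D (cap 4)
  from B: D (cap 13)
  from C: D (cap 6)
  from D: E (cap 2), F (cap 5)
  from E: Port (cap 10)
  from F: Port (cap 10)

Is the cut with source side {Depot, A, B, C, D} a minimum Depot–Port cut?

Yes — it is a minimum cut (capacity 7).

Given cut capacity: 2 + 5 = 7.
Augment Depot→A→D→E→Port: bottleneck 2, flow now 2.
Augment Depot→A→D→F→Port: bottleneck 2, flow now 4.
Augment Depot→B→D→F→Port: bottleneck 3, flow now 7.
No augmenting path remains; maximum flow = 7.
Cut capacity 7 equals the max flow, so it is a minimum cut.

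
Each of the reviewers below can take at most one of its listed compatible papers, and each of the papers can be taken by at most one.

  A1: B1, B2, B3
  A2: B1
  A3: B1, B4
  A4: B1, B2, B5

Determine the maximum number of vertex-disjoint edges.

4

Unit-capacity flow: source→left, listed edges, right→sink; max matching = max flow.
Augmenting path A1→B1 (+1); matched 1.
Augmenting path A3→B4 (+1); matched 2.
Augmenting path A4→B2 (+1); matched 3.
Augmenting path A2→B1→A1→B3 (+1); matched 4.
No augmenting path remains; maximum matching = 4.
König certificate: {A1, A2, A3, A4} is a vertex cover of size 4 (every listed pair touches it), so no matching can be larger.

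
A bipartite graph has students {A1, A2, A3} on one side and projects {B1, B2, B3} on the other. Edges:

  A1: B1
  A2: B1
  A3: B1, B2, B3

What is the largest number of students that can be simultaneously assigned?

2

Unit-capacity flow: source→left, listed edges, right→sink; max matching = max flow.
Augmenting path A1→B1 (+1); matched 1.
Augmenting path A3→B2 (+1); matched 2.
No augmenting path remains; maximum matching = 2.
König certificate: {A3, B1} is a vertex cover of size 2 (every listed pair touches it), so no matching can be larger.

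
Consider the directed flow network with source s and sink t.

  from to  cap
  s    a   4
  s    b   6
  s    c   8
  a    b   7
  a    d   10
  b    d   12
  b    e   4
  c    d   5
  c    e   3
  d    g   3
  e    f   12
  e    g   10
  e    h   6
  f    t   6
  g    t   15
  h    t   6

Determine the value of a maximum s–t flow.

Augment s→a→d→g→t: bottleneck 3, flow now 3.
Augment s→b→e→f→t: bottleneck 4, flow now 7.
Augment s→c→e→f→t: bottleneck 2, flow now 9.
Augment s→c→e→g→t: bottleneck 1, flow now 10.
No augmenting path remains; maximum flow = 10.
In the residual graph, reachable from s: {s, a, b, c, d}.
Min-cut edges: b→e (4), c→e (3), d→g (3); capacity 4 + 3 + 3 = 10.
This cut is saturated, so no flow can exceed 10.

10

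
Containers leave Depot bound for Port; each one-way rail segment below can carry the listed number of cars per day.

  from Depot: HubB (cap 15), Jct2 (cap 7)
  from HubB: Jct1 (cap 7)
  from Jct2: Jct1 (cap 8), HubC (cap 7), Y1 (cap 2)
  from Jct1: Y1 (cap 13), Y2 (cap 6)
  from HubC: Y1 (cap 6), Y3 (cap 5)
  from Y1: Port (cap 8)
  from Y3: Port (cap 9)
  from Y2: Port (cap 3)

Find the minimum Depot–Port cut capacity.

Augment Depot→Jct2→Y1→Port: bottleneck 2, flow now 2.
Augment Depot→HubB→Jct1→Y1→Port: bottleneck 6, flow now 8.
Augment Depot→HubB→Jct1→Y2→Port: bottleneck 1, flow now 9.
Augment Depot→Jct2→Jct1→Y2→Port: bottleneck 2, flow now 11.
Augment Depot→Jct2→HubC→Y3→Port: bottleneck 3, flow now 14.
No augmenting path remains; maximum flow = 14.
By max-flow min-cut, the minimum cut capacity equals the max flow.
In the residual graph, reachable from Depot: {Depot, HubB}.
Min-cut edges: Depot→Jct2 (7), HubB→Jct1 (7); capacity 7 + 7 = 14.

14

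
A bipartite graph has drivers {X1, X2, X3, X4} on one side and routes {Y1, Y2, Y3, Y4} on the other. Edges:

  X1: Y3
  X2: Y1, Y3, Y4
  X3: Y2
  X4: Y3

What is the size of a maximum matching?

3

Unit-capacity flow: source→left, listed edges, right→sink; max matching = max flow.
Augmenting path X1→Y3 (+1); matched 1.
Augmenting path X2→Y1 (+1); matched 2.
Augmenting path X3→Y2 (+1); matched 3.
No augmenting path remains; maximum matching = 3.
König certificate: {X2, X3, Y3} is a vertex cover of size 3 (every listed pair touches it), so no matching can be larger.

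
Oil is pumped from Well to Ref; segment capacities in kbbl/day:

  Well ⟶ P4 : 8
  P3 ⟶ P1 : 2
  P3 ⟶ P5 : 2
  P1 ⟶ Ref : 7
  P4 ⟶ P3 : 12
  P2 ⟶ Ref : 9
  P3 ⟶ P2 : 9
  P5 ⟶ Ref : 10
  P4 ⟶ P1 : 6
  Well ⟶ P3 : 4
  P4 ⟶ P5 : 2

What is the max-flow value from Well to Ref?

Augment Well→P4→P1→Ref: bottleneck 6, flow now 6.
Augment Well→P4→P5→Ref: bottleneck 2, flow now 8.
Augment Well→P3→P2→Ref: bottleneck 4, flow now 12.
No augmenting path remains; maximum flow = 12.
In the residual graph, reachable from Well: {Well}.
Min-cut edges: Well→P4 (8), Well→P3 (4); capacity 8 + 4 = 12.
This cut is saturated, so no flow can exceed 12.

12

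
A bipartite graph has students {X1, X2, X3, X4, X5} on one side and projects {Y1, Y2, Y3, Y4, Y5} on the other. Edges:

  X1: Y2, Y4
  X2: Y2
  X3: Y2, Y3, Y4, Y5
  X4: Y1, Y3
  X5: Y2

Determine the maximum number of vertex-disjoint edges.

Unit-capacity flow: source→left, listed edges, right→sink; max matching = max flow.
Augmenting path X1→Y2 (+1); matched 1.
Augmenting path X3→Y3 (+1); matched 2.
Augmenting path X4→Y1 (+1); matched 3.
Augmenting path X2→Y2→X1→Y4 (+1); matched 4.
No augmenting path remains; maximum matching = 4.
König certificate: {X1, X3, X4, Y2} is a vertex cover of size 4 (every listed pair touches it), so no matching can be larger.

4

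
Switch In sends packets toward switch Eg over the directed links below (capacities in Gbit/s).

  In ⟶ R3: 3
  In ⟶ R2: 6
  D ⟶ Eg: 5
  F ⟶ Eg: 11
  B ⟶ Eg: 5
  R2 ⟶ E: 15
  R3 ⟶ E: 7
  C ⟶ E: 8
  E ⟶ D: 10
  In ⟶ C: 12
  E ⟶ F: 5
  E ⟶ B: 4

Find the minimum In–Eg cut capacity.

14

Augment In→C→E→B→Eg: bottleneck 4, flow now 4.
Augment In→C→E→D→Eg: bottleneck 4, flow now 8.
Augment In→R2→E→D→Eg: bottleneck 1, flow now 9.
Augment In→R2→E→F→Eg: bottleneck 5, flow now 14.
No augmenting path remains; maximum flow = 14.
By max-flow min-cut, the minimum cut capacity equals the max flow.
In the residual graph, reachable from In: {In, C, R2, R3, E, D}.
Min-cut edges: E→B (4), E→F (5), D→Eg (5); capacity 4 + 5 + 5 = 14.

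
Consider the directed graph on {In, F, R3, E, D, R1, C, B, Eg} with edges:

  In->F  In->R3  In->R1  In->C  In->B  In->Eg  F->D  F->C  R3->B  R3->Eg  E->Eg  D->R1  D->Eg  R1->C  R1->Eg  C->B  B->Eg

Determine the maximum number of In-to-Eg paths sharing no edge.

5

Assign every edge capacity 1; by Menger, the answer equals the max flow.
Path In→Eg (+1); total 1.
Path In→R3→Eg (+1); total 2.
Path In→R1→Eg (+1); total 3.
Path In→B→Eg (+1); total 4.
Path In→F→D→Eg (+1); total 5.
No residual In→Eg path; max flow = 5.
Certifying cut of size 5: {B→Eg, In→Eg, In→F, In→R1, In→R3}.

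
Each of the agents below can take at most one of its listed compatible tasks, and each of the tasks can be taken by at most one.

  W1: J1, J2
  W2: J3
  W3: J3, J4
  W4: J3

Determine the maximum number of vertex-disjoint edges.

Unit-capacity flow: source→left, listed edges, right→sink; max matching = max flow.
Augmenting path W1→J1 (+1); matched 1.
Augmenting path W2→J3 (+1); matched 2.
Augmenting path W3→J4 (+1); matched 3.
No augmenting path remains; maximum matching = 3.
König certificate: {W1, W3, J3} is a vertex cover of size 3 (every listed pair touches it), so no matching can be larger.

3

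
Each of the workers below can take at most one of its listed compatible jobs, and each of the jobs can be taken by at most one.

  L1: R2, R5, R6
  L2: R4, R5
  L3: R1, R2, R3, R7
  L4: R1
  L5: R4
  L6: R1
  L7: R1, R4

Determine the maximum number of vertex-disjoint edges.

5

Unit-capacity flow: source→left, listed edges, right→sink; max matching = max flow.
Augmenting path L1→R2 (+1); matched 1.
Augmenting path L2→R4 (+1); matched 2.
Augmenting path L3→R1 (+1); matched 3.
Augmenting path L4→R1→L3→R3 (+1); matched 4.
Augmenting path L5→R4→L2→R5 (+1); matched 5.
No augmenting path remains; maximum matching = 5.
König certificate: {L1, L2, L3, R1, R4} is a vertex cover of size 5 (every listed pair touches it), so no matching can be larger.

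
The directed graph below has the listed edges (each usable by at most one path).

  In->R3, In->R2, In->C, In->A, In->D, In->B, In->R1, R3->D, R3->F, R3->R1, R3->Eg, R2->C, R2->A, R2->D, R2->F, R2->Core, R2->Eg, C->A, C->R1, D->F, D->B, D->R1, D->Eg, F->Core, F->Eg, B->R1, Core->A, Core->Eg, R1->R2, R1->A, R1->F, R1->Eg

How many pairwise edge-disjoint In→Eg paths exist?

Assign every edge capacity 1; by Menger, the answer equals the max flow.
Path In→R3→Eg (+1); total 1.
Path In→R2→Eg (+1); total 2.
Path In→D→Eg (+1); total 3.
Path In→R1→Eg (+1); total 4.
Path In→C→R1→F→Eg (+1); total 5.
Path In→B→R1→R2→Core→Eg (+1); total 6.
No residual In→Eg path; max flow = 6.
Certifying cut of size 6: {In→B, In→C, In→D, In→R1, In→R2, In→R3}.

6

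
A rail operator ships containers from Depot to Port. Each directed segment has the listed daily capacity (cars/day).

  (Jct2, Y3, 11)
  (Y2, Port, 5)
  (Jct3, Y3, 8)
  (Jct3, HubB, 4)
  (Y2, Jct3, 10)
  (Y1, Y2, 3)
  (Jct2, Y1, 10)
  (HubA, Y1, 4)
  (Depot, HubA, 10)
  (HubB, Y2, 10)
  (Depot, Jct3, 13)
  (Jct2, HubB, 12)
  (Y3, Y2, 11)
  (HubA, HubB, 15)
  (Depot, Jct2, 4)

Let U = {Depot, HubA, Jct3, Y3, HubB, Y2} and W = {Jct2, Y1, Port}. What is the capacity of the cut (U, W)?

13

Edges leaving {Depot, HubA, Jct3, Y3, HubB, Y2}: Depot→Jct2 (4), HubA→Y1 (4), Y2→Port (5).
Cut capacity = 4 + 4 + 5 = 13.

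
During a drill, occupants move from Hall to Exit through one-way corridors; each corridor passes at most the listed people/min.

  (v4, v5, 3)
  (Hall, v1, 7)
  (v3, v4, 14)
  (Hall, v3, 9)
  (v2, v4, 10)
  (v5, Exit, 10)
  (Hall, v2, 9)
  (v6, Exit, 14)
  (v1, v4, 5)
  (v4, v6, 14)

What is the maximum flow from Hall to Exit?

Augment Hall→v1→v4→v5→Exit: bottleneck 3, flow now 3.
Augment Hall→v1→v4→v6→Exit: bottleneck 2, flow now 5.
Augment Hall→v2→v4→v6→Exit: bottleneck 9, flow now 14.
Augment Hall→v3→v4→v6→Exit: bottleneck 3, flow now 17.
No augmenting path remains; maximum flow = 17.
In the residual graph, reachable from Hall: {Hall, v1, v2, v3, v4}.
Min-cut edges: v4→v5 (3), v4→v6 (14); capacity 3 + 14 = 17.
This cut is saturated, so no flow can exceed 17.

17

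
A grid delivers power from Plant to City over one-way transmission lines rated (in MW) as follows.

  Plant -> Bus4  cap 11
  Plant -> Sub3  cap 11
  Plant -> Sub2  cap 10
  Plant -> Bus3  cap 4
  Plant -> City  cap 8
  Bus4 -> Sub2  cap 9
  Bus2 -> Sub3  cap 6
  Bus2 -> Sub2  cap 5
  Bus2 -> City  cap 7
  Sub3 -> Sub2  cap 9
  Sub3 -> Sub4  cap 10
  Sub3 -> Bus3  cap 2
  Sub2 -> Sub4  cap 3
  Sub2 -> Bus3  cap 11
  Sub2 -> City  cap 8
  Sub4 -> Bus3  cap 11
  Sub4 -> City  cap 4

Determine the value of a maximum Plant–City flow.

20

Augment Plant→City: bottleneck 8, flow now 8.
Augment Plant→Sub2→City: bottleneck 8, flow now 16.
Augment Plant→Sub3→Sub4→City: bottleneck 4, flow now 20.
No augmenting path remains; maximum flow = 20.
In the residual graph, reachable from Plant: {Plant, Bus4, Sub3, Sub2, Sub4, Bus3}.
Min-cut edges: Plant→City (8), Sub2→City (8), Sub4→City (4); capacity 8 + 8 + 4 = 20.
This cut is saturated, so no flow can exceed 20.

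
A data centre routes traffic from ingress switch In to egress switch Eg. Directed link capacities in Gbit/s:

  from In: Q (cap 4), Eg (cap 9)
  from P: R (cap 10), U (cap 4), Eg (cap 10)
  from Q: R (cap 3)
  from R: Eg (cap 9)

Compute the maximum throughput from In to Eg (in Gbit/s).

12

Augment In→Eg: bottleneck 9, flow now 9.
Augment In→Q→R→Eg: bottleneck 3, flow now 12.
No augmenting path remains; maximum flow = 12.
In the residual graph, reachable from In: {In, Q}.
Min-cut edges: In→Eg (9), Q→R (3); capacity 9 + 3 = 12.
This cut is saturated, so no flow can exceed 12.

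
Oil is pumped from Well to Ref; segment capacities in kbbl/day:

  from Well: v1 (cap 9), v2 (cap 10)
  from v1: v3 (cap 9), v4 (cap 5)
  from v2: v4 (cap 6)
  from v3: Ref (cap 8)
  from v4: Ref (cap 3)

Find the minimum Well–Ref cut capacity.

Augment Well→v1→v3→Ref: bottleneck 8, flow now 8.
Augment Well→v1→v4→Ref: bottleneck 1, flow now 9.
Augment Well→v2→v4→Ref: bottleneck 2, flow now 11.
No augmenting path remains; maximum flow = 11.
By max-flow min-cut, the minimum cut capacity equals the max flow.
In the residual graph, reachable from Well: {Well, v1, v2, v3, v4}.
Min-cut edges: v3→Ref (8), v4→Ref (3); capacity 8 + 3 = 11.

11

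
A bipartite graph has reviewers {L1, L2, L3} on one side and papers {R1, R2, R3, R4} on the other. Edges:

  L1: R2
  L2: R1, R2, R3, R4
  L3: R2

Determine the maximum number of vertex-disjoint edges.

2

Unit-capacity flow: source→left, listed edges, right→sink; max matching = max flow.
Augmenting path L1→R2 (+1); matched 1.
Augmenting path L2→R1 (+1); matched 2.
No augmenting path remains; maximum matching = 2.
König certificate: {L2, R2} is a vertex cover of size 2 (every listed pair touches it), so no matching can be larger.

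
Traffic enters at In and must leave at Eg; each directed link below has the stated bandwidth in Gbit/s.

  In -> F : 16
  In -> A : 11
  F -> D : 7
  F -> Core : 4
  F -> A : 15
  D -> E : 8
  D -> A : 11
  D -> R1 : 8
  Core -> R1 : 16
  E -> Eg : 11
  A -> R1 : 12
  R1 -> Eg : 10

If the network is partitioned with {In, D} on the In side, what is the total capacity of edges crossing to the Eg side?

54

Edges leaving {In, D}: In→F (16), In→A (11), D→E (8), D→A (11), D→R1 (8).
Cut capacity = 16 + 11 + 8 + 11 + 8 = 54.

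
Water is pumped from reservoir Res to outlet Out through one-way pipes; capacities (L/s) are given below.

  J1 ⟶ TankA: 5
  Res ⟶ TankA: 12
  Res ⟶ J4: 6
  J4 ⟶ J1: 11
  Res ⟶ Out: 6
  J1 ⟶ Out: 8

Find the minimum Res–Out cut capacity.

12

Augment Res→Out: bottleneck 6, flow now 6.
Augment Res→J4→J1→Out: bottleneck 6, flow now 12.
No augmenting path remains; maximum flow = 12.
By max-flow min-cut, the minimum cut capacity equals the max flow.
In the residual graph, reachable from Res: {Res, TankA}.
Min-cut edges: Res→J4 (6), Res→Out (6); capacity 6 + 6 = 12.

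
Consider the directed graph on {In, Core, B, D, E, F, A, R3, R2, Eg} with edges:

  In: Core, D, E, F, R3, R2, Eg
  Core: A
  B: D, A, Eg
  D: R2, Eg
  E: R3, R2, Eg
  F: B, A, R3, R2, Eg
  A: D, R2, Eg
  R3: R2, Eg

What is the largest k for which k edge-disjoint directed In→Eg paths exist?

Assign every edge capacity 1; by Menger, the answer equals the max flow.
Path In→Eg (+1); total 1.
Path In→D→Eg (+1); total 2.
Path In→E→Eg (+1); total 3.
Path In→F→Eg (+1); total 4.
Path In→R3→Eg (+1); total 5.
Path In→Core→A→Eg (+1); total 6.
No residual In→Eg path; max flow = 6.
Certifying cut of size 6: {In→Core, In→D, In→E, In→Eg, In→F, In→R3}.

6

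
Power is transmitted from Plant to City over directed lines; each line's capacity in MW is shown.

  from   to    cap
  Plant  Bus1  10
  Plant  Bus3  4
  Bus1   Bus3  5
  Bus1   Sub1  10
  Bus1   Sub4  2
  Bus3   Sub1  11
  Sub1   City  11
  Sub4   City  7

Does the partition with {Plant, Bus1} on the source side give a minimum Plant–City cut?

Given cut capacity: 4 + 5 + 10 + 2 = 21.
Augment Plant→Bus1→Sub1→City: bottleneck 10, flow now 10.
Augment Plant→Bus3→Sub1→City: bottleneck 1, flow now 11.
Augment Plant→Bus3→Sub1→Bus1→Sub4→City: bottleneck 2, flow now 13. (uses reverse residual edge)
No augmenting path remains; maximum flow = 13.
In the residual graph, reachable from Plant: {Plant, Bus1, Bus3, Sub1}.
Min-cut edges: Bus1→Sub4 (2), Sub1→City (11); capacity 2 + 11 = 13.
Cut capacity 21 exceeds the max flow 13, so it is not minimum.

No — its capacity is 21, but the minimum cut has capacity 13.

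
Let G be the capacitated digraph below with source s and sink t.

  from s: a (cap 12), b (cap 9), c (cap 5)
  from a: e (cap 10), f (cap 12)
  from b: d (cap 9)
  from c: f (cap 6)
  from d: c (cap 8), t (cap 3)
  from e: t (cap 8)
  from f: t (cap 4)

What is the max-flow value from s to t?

15

Augment s→a→e→t: bottleneck 8, flow now 8.
Augment s→a→f→t: bottleneck 4, flow now 12.
Augment s→b→d→t: bottleneck 3, flow now 15.
No augmenting path remains; maximum flow = 15.
In the residual graph, reachable from s: {s, a, b, c, d, e, f}.
Min-cut edges: d→t (3), e→t (8), f→t (4); capacity 3 + 8 + 4 = 15.
This cut is saturated, so no flow can exceed 15.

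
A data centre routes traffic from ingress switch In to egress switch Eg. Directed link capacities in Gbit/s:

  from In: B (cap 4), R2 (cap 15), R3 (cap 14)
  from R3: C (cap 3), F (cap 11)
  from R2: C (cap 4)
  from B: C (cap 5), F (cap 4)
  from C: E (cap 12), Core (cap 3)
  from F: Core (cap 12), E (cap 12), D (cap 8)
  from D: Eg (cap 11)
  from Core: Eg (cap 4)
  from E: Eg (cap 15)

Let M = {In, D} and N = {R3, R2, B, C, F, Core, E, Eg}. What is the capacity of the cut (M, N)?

Edges leaving {In, D}: In→R3 (14), In→R2 (15), In→B (4), D→Eg (11).
Cut capacity = 14 + 15 + 4 + 11 = 44.

44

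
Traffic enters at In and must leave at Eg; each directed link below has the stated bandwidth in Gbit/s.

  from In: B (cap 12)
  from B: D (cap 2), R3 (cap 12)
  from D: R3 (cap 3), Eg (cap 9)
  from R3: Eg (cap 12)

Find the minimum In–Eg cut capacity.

Augment In→B→D→Eg: bottleneck 2, flow now 2.
Augment In→B→R3→Eg: bottleneck 10, flow now 12.
No augmenting path remains; maximum flow = 12.
By max-flow min-cut, the minimum cut capacity equals the max flow.
In the residual graph, reachable from In: {In}.
Min-cut edges: In→B (12); capacity 12 = 12.

12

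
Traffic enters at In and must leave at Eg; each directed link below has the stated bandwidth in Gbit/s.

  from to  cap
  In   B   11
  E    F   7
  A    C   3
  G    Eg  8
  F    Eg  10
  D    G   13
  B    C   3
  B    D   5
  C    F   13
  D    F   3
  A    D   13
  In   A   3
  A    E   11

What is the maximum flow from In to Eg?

11

Augment In→A→C→F→Eg: bottleneck 3, flow now 3.
Augment In→B→C→F→Eg: bottleneck 3, flow now 6.
Augment In→B→D→F→Eg: bottleneck 3, flow now 9.
Augment In→B→D→G→Eg: bottleneck 2, flow now 11.
No augmenting path remains; maximum flow = 11.
In the residual graph, reachable from In: {In, B}.
Min-cut edges: In→A (3), B→C (3), B→D (5); capacity 3 + 3 + 5 = 11.
This cut is saturated, so no flow can exceed 11.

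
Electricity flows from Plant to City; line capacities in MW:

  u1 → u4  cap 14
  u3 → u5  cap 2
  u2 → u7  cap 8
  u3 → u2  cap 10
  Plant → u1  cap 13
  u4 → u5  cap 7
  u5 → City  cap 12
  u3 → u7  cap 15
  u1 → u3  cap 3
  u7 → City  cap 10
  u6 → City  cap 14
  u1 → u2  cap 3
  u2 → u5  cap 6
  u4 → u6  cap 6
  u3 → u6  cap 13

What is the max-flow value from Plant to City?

Augment Plant→u1→u2→u5→City: bottleneck 3, flow now 3.
Augment Plant→u1→u3→u5→City: bottleneck 2, flow now 5.
Augment Plant→u1→u3→u6→City: bottleneck 1, flow now 6.
Augment Plant→u1→u4→u5→City: bottleneck 7, flow now 13.
No augmenting path remains; maximum flow = 13.
In the residual graph, reachable from Plant: {Plant}.
Min-cut edges: Plant→u1 (13); capacity 13 = 13.
This cut is saturated, so no flow can exceed 13.

13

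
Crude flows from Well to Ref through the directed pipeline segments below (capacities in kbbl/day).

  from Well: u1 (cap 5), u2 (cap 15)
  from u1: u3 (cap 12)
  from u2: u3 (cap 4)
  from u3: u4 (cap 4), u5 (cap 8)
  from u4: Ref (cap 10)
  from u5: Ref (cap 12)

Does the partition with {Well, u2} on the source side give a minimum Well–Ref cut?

Given cut capacity: 5 + 4 = 9.
Augment Well→u1→u3→u4→Ref: bottleneck 4, flow now 4.
Augment Well→u1→u3→u5→Ref: bottleneck 1, flow now 5.
Augment Well→u2→u3→u5→Ref: bottleneck 4, flow now 9.
No augmenting path remains; maximum flow = 9.
Cut capacity 9 equals the max flow, so it is a minimum cut.

Yes — it is a minimum cut (capacity 9).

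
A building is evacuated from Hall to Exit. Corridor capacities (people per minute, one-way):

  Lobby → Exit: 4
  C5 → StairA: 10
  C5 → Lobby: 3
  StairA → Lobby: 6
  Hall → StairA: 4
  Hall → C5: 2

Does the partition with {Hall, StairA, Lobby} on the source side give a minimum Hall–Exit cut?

Given cut capacity: 2 + 4 = 6.
Augment Hall→C5→Lobby→Exit: bottleneck 2, flow now 2.
Augment Hall→StairA→Lobby→Exit: bottleneck 2, flow now 4.
No augmenting path remains; maximum flow = 4.
In the residual graph, reachable from Hall: {Hall, C5, StairA, Lobby}.
Min-cut edges: Lobby→Exit (4); capacity 4 = 4.
Cut capacity 6 exceeds the max flow 4, so it is not minimum.

No — its capacity is 6, but the minimum cut has capacity 4.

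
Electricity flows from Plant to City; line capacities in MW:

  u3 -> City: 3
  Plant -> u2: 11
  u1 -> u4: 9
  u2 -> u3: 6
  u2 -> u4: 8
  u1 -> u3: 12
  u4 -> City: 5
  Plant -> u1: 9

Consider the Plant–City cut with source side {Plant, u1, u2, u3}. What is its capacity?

Edges leaving {Plant, u1, u2, u3}: u1→u4 (9), u2→u4 (8), u3→City (3).
Cut capacity = 9 + 8 + 3 = 20.

20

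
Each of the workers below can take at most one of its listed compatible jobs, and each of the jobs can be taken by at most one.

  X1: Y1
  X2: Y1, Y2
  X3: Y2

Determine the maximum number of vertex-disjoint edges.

Unit-capacity flow: source→left, listed edges, right→sink; max matching = max flow.
Augmenting path X1→Y1 (+1); matched 1.
Augmenting path X2→Y2 (+1); matched 2.
No augmenting path remains; maximum matching = 2.
König certificate: {Y1, Y2} is a vertex cover of size 2 (every listed pair touches it), so no matching can be larger.

2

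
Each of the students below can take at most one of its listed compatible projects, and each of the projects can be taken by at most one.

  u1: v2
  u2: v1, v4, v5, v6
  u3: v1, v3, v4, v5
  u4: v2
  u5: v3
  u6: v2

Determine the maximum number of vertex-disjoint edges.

Unit-capacity flow: source→left, listed edges, right→sink; max matching = max flow.
Augmenting path u1→v2 (+1); matched 1.
Augmenting path u2→v1 (+1); matched 2.
Augmenting path u3→v3 (+1); matched 3.
Augmenting path u5→v3→u3→v4 (+1); matched 4.
No augmenting path remains; maximum matching = 4.
König certificate: {u2, u3, u5, v2} is a vertex cover of size 4 (every listed pair touches it), so no matching can be larger.

4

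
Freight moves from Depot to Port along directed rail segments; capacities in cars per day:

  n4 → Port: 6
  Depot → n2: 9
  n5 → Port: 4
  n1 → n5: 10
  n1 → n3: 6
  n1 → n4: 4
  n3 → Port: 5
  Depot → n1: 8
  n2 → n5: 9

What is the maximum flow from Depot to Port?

Augment Depot→n1→n3→Port: bottleneck 5, flow now 5.
Augment Depot→n1→n4→Port: bottleneck 3, flow now 8.
Augment Depot→n2→n5→Port: bottleneck 4, flow now 12.
No augmenting path remains; maximum flow = 12.
In the residual graph, reachable from Depot: {Depot, n2, n5}.
Min-cut edges: Depot→n1 (8), n5→Port (4); capacity 8 + 4 = 12.
This cut is saturated, so no flow can exceed 12.

12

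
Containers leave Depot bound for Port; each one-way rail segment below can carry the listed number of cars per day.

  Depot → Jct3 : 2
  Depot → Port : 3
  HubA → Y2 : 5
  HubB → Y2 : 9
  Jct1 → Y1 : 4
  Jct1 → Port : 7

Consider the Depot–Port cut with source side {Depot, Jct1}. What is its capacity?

Edges leaving {Depot, Jct1}: Depot→Jct3 (2), Depot→Port (3), Jct1→Y1 (4), Jct1→Port (7).
Cut capacity = 2 + 3 + 4 + 7 = 16.

16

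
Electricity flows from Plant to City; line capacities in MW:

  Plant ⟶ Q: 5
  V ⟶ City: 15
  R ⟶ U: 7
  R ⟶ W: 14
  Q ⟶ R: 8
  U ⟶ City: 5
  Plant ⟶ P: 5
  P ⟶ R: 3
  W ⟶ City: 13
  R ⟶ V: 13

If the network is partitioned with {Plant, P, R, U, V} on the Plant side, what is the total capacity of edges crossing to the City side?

Edges leaving {Plant, P, R, U, V}: Plant→Q (5), R→W (14), U→City (5), V→City (15).
Cut capacity = 5 + 14 + 5 + 15 = 39.

39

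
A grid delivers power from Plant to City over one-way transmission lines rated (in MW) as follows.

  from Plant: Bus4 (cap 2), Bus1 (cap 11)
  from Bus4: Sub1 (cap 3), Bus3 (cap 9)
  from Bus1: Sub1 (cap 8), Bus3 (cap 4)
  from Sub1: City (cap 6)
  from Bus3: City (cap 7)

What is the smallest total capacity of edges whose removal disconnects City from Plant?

12

Augment Plant→Bus4→Sub1→City: bottleneck 2, flow now 2.
Augment Plant→Bus1→Sub1→City: bottleneck 4, flow now 6.
Augment Plant→Bus1→Bus3→City: bottleneck 4, flow now 10.
Augment Plant→Bus1→Sub1→Bus4→Bus3→City: bottleneck 2, flow now 12. (uses reverse residual edge)
No augmenting path remains; maximum flow = 12.
By max-flow min-cut, the minimum cut capacity equals the max flow.
In the residual graph, reachable from Plant: {Plant, Bus1, Sub1}.
Min-cut edges: Plant→Bus4 (2), Bus1→Bus3 (4), Sub1→City (6); capacity 2 + 4 + 6 = 12.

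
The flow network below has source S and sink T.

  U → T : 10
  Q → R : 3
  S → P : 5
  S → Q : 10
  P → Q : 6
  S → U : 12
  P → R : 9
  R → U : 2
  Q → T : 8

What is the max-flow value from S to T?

18

Augment S→Q→T: bottleneck 8, flow now 8.
Augment S→U→T: bottleneck 10, flow now 18.
No augmenting path remains; maximum flow = 18.
In the residual graph, reachable from S: {S, P, Q, R, U}.
Min-cut edges: Q→T (8), U→T (10); capacity 8 + 10 = 18.
This cut is saturated, so no flow can exceed 18.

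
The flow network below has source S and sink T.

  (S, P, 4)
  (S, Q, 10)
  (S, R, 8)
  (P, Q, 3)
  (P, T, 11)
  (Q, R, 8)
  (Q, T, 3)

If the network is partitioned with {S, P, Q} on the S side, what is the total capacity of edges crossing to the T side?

Edges leaving {S, P, Q}: S→R (8), P→T (11), Q→R (8), Q→T (3).
Cut capacity = 8 + 11 + 8 + 3 = 30.

30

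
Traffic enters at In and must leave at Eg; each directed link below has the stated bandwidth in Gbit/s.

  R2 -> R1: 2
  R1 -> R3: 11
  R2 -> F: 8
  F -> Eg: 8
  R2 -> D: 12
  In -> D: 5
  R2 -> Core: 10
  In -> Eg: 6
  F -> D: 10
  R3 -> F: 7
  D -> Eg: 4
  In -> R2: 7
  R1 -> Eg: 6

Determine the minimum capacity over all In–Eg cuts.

17

Augment In→Eg: bottleneck 6, flow now 6.
Augment In→D→Eg: bottleneck 4, flow now 10.
Augment In→R2→R1→Eg: bottleneck 2, flow now 12.
Augment In→R2→F→Eg: bottleneck 5, flow now 17.
No augmenting path remains; maximum flow = 17.
By max-flow min-cut, the minimum cut capacity equals the max flow.
In the residual graph, reachable from In: {In, D}.
Min-cut edges: In→R2 (7), In→Eg (6), D→Eg (4); capacity 7 + 6 + 4 = 17.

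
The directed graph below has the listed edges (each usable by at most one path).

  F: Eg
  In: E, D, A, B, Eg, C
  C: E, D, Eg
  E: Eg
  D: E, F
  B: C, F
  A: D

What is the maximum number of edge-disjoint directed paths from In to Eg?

Assign every edge capacity 1; by Menger, the answer equals the max flow.
Path In→Eg (+1); total 1.
Path In→C→Eg (+1); total 2.
Path In→E→Eg (+1); total 3.
Path In→B→F→Eg (+1); total 4.
No residual In→Eg path; max flow = 4.
Certifying cut of size 4: {C→Eg, E→Eg, F→Eg, In→Eg}.

4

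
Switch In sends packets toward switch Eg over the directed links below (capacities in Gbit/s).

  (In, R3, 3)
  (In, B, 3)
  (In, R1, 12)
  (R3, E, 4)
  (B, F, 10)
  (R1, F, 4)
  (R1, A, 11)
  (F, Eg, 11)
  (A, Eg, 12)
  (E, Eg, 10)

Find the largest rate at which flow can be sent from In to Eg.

Augment In→R3→E→Eg: bottleneck 3, flow now 3.
Augment In→B→F→Eg: bottleneck 3, flow now 6.
Augment In→R1→F→Eg: bottleneck 4, flow now 10.
Augment In→R1→A→Eg: bottleneck 8, flow now 18.
No augmenting path remains; maximum flow = 18.
In the residual graph, reachable from In: {In}.
Min-cut edges: In→R3 (3), In→B (3), In→R1 (12); capacity 3 + 3 + 12 = 18.
This cut is saturated, so no flow can exceed 18.

18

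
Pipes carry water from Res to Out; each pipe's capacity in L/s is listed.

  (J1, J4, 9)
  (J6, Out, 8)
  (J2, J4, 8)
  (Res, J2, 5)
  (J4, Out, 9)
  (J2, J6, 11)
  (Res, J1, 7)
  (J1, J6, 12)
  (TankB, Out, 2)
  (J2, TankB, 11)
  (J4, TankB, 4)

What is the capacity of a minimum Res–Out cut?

12

Augment Res→J1→J4→Out: bottleneck 7, flow now 7.
Augment Res→J2→J4→Out: bottleneck 2, flow now 9.
Augment Res→J2→TankB→Out: bottleneck 2, flow now 11.
Augment Res→J2→J6→Out: bottleneck 1, flow now 12.
No augmenting path remains; maximum flow = 12.
By max-flow min-cut, the minimum cut capacity equals the max flow.
In the residual graph, reachable from Res: {Res}.
Min-cut edges: Res→J1 (7), Res→J2 (5); capacity 7 + 5 = 12.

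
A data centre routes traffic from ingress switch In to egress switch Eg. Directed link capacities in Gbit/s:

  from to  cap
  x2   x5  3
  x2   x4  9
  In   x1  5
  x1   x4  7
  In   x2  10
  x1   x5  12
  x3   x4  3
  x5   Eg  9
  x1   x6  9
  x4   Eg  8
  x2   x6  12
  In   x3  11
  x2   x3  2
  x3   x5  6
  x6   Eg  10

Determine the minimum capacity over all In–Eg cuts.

24

Augment In→x1→x4→Eg: bottleneck 5, flow now 5.
Augment In→x2→x4→Eg: bottleneck 3, flow now 8.
Augment In→x2→x5→Eg: bottleneck 3, flow now 11.
Augment In→x2→x6→Eg: bottleneck 4, flow now 15.
Augment In→x3→x5→Eg: bottleneck 6, flow now 21.
Augment In→x3→x4→x1→x6→Eg: bottleneck 3, flow now 24. (uses reverse residual edge)
No augmenting path remains; maximum flow = 24.
By max-flow min-cut, the minimum cut capacity equals the max flow.
In the residual graph, reachable from In: {In, x3}.
Min-cut edges: In→x1 (5), In→x2 (10), x3→x4 (3), x3→x5 (6); capacity 5 + 10 + 3 + 6 = 24.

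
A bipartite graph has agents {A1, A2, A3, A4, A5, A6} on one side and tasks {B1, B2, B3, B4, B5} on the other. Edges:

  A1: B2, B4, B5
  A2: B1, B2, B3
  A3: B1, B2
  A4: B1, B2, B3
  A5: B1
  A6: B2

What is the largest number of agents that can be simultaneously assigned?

4

Unit-capacity flow: source→left, listed edges, right→sink; max matching = max flow.
Augmenting path A1→B2 (+1); matched 1.
Augmenting path A2→B1 (+1); matched 2.
Augmenting path A4→B3 (+1); matched 3.
Augmenting path A3→B2→A1→B4 (+1); matched 4.
No augmenting path remains; maximum matching = 4.
König certificate: {A1, B1, B2, B3} is a vertex cover of size 4 (every listed pair touches it), so no matching can be larger.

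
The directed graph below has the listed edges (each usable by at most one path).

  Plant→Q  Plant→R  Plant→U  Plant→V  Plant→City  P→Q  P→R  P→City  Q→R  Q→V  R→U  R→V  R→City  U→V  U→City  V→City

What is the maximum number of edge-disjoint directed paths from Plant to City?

4

Assign every edge capacity 1; by Menger, the answer equals the max flow.
Path Plant→City (+1); total 1.
Path Plant→R→City (+1); total 2.
Path Plant→U→City (+1); total 3.
Path Plant→V→City (+1); total 4.
No residual Plant→City path; max flow = 4.
Certifying cut of size 4: {Plant→City, R→City, U→City, V→City}.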